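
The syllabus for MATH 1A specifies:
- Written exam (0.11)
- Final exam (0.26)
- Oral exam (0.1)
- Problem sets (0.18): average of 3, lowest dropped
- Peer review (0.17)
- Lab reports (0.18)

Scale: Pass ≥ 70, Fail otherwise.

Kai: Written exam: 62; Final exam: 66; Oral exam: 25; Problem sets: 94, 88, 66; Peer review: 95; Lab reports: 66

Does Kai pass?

Pass

Problem sets: drop 66 → average of remaining 2 = 182/2 = 91
Weighted total:
  Written exam 62 × 0.11 = 6.82
  Final exam 66 × 0.26 = 17.16
  Oral exam 25 × 0.1 = 2.5
  Problem sets 91 × 0.18 = 16.38
  Peer review 95 × 0.17 = 16.15
  Lab reports 66 × 0.18 = 11.88
Sum = 70.89
70.89 ≥ 70 → Pass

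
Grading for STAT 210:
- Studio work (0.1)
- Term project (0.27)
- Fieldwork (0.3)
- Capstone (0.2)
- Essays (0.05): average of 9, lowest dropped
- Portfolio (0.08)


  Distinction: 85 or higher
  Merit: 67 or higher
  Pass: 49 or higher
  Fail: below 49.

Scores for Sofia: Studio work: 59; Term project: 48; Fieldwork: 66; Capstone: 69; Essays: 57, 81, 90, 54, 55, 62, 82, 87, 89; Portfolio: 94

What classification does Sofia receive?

Essays: drop 54 → average of remaining 8 = 603/8 = 75.375
Weighted total:
  Studio work 59 × 0.1 = 5.9
  Term project 48 × 0.27 = 12.96
  Fieldwork 66 × 0.3 = 19.8
  Capstone 69 × 0.2 = 13.8
  Essays 75.375 × 0.05 = 3.76875
  Portfolio 94 × 0.08 = 7.52
Sum = 63.74875
63.74875 is ≥ 49 and < 67 → Pass

Pass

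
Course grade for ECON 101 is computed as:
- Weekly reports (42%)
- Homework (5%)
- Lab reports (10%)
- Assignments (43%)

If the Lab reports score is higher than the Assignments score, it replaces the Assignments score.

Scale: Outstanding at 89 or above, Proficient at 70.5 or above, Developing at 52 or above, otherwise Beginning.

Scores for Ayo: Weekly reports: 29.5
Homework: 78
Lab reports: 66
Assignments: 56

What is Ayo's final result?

Beginning

Lab reports (66) > Assignments (56), so Assignments counts as 66.
Weighted total:
  Weekly reports 29.5 × 0.42 = 12.39
  Homework 78 × 0.05 = 3.9
  Lab reports 66 × 0.1 = 6.6
  Assignments 66 × 0.43 = 28.38
Sum = 51.27
51.27 < 52 → Beginning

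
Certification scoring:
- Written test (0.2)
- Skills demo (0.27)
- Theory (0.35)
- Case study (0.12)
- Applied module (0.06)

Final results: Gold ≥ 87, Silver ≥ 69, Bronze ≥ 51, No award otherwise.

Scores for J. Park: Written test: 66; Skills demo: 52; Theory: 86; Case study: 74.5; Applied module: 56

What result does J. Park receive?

Silver

Weighted total:
  Written test 66 × 0.2 = 13.2
  Skills demo 52 × 0.27 = 14.04
  Theory 86 × 0.35 = 30.1
  Case study 74.5 × 0.12 = 8.94
  Applied module 56 × 0.06 = 3.36
Sum = 69.64
69.64 is ≥ 69 and < 87 → Silver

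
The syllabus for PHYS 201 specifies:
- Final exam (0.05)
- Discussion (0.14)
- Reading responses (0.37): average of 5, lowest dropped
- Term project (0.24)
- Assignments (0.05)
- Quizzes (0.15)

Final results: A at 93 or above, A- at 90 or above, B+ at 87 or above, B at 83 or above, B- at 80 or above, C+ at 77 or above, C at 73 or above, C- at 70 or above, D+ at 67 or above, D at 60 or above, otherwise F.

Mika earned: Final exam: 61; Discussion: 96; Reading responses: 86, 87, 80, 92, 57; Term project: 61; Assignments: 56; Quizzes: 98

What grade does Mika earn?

B-

Reading responses: drop 57 → average of remaining 4 = 345/4 = 86.25
Weighted total:
  Final exam 61 × 0.05 = 3.05
  Discussion 96 × 0.14 = 13.44
  Reading responses 86.25 × 0.37 = 31.9125
  Term project 61 × 0.24 = 14.64
  Assignments 56 × 0.05 = 2.8
  Quizzes 98 × 0.15 = 14.7
Sum = 80.5425
80.5425 is ≥ 80 and < 83 → B-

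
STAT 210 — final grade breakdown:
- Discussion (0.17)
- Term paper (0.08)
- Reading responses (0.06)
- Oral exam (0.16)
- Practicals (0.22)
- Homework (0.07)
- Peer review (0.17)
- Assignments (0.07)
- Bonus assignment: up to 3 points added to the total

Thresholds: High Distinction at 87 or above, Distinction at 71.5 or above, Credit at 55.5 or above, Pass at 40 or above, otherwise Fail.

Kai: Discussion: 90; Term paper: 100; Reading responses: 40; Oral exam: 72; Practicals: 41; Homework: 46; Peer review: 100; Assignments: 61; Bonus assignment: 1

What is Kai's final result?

Weighted total:
  Discussion 90 × 0.17 = 15.3
  Term paper 100 × 0.08 = 8
  Reading responses 40 × 0.06 = 2.4
  Oral exam 72 × 0.16 = 11.52
  Practicals 41 × 0.22 = 9.02
  Homework 46 × 0.07 = 3.22
  Peer review 100 × 0.17 = 17
  Assignments 61 × 0.07 = 4.27
Sum = 70.73
Bonus assignment: 70.73 + 1 = 71.73
71.73 is ≥ 71.5 and < 87 → Distinction

Distinction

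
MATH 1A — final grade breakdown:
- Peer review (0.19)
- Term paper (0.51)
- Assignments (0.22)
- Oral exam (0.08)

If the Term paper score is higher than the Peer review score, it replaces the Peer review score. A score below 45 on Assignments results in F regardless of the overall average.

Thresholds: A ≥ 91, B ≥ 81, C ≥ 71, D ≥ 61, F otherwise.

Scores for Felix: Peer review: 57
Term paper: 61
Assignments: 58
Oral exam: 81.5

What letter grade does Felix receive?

Term paper (61) > Peer review (57), so Peer review counts as 61.
Assignments score 58 ≥ 45: minimum met.
Weighted total:
  Peer review 61 × 0.19 = 11.59
  Term paper 61 × 0.51 = 31.11
  Assignments 58 × 0.22 = 12.76
  Oral exam 81.5 × 0.08 = 6.52
Sum = 61.98
61.98 is ≥ 61 and < 71 → D

D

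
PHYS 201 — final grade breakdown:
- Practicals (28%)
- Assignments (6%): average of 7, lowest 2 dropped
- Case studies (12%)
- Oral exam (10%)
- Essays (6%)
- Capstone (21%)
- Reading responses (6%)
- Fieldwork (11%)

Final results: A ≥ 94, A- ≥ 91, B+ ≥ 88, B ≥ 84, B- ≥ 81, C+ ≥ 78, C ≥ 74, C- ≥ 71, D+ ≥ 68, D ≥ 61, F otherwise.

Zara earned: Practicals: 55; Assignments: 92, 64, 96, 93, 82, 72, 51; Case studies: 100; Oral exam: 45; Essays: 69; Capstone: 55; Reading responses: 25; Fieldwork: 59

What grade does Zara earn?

F

Assignments: drop 51, 64 → average of remaining 5 = 435/5 = 87
Weighted total:
  Practicals 55 × 0.28 = 15.4
  Assignments 87 × 0.06 = 5.22
  Case studies 100 × 0.12 = 12
  Oral exam 45 × 0.1 = 4.5
  Essays 69 × 0.06 = 4.14
  Capstone 55 × 0.21 = 11.55
  Reading responses 25 × 0.06 = 1.5
  Fieldwork 59 × 0.11 = 6.49
Sum = 60.8
60.8 < 61 → F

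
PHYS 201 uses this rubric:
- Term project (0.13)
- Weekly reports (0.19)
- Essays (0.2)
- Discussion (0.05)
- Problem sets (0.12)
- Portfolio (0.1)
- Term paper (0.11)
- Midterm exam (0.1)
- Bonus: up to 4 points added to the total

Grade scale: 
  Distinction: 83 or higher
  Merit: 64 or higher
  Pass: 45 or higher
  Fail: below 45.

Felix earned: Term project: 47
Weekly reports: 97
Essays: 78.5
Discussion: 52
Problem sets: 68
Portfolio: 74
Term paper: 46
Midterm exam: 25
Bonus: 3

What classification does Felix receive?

Weighted total:
  Term project 47 × 0.13 = 6.11
  Weekly reports 97 × 0.19 = 18.43
  Essays 78.5 × 0.2 = 15.7
  Discussion 52 × 0.05 = 2.6
  Problem sets 68 × 0.12 = 8.16
  Portfolio 74 × 0.1 = 7.4
  Term paper 46 × 0.11 = 5.06
  Midterm exam 25 × 0.1 = 2.5
Sum = 65.96
Bonus: 65.96 + 3 = 68.96
68.96 is ≥ 64 and < 83 → Merit

Merit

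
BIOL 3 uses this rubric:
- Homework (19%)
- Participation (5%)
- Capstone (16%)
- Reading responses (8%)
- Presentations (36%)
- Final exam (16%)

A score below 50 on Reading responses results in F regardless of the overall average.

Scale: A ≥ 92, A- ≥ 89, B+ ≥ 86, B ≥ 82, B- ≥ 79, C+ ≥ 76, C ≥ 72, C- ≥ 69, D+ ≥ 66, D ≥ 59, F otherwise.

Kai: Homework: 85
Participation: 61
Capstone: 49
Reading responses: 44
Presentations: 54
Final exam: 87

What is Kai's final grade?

F

Reading responses score 44 < 50: minimum not met.
Weighted total:
  Homework 85 × 0.19 = 16.15
  Participation 61 × 0.05 = 3.05
  Capstone 49 × 0.16 = 7.84
  Reading responses 44 × 0.08 = 3.52
  Presentations 54 × 0.36 = 19.44
  Final exam 87 × 0.16 = 13.92
Sum = 63.92
Because the Reading responses minimum was not met, the result is F.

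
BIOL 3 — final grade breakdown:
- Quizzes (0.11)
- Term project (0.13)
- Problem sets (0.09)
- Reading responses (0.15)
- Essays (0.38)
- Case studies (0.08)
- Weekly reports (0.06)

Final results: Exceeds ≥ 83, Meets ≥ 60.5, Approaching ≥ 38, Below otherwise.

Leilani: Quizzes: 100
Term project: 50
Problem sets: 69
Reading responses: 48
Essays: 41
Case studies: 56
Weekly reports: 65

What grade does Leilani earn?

Approaching

Weighted total:
  Quizzes 100 × 0.11 = 11
  Term project 50 × 0.13 = 6.5
  Problem sets 69 × 0.09 = 6.21
  Reading responses 48 × 0.15 = 7.2
  Essays 41 × 0.38 = 15.58
  Case studies 56 × 0.08 = 4.48
  Weekly reports 65 × 0.06 = 3.9
Sum = 54.87
54.87 is ≥ 38 and < 60.5 → Approaching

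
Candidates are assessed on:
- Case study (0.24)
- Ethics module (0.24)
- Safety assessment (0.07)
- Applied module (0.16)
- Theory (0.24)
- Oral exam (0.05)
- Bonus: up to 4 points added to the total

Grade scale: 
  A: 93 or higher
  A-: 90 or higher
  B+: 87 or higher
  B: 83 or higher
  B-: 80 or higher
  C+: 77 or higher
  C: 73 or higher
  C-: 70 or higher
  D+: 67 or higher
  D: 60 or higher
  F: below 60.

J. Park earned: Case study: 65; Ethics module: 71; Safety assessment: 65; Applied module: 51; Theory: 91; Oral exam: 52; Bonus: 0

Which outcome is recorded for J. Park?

Weighted total:
  Case study 65 × 0.24 = 15.6
  Ethics module 71 × 0.24 = 17.04
  Safety assessment 65 × 0.07 = 4.55
  Applied module 51 × 0.16 = 8.16
  Theory 91 × 0.24 = 21.84
  Oral exam 52 × 0.05 = 2.6
Sum = 69.79
Bonus: 69.79 + 0 = 69.79
69.79 is ≥ 67 and < 70 → D+

D+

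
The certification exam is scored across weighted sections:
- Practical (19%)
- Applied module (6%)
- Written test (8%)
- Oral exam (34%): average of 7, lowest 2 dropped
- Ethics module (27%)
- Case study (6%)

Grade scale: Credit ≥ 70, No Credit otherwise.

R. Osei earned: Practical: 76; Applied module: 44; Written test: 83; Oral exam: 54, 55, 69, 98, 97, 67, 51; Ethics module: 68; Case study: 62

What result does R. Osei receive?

Oral exam: drop 51, 54 → average of remaining 5 = 386/5 = 77.2
Weighted total:
  Practical 76 × 0.19 = 14.44
  Applied module 44 × 0.06 = 2.64
  Written test 83 × 0.08 = 6.64
  Oral exam 77.2 × 0.34 = 26.248
  Ethics module 68 × 0.27 = 18.36
  Case study 62 × 0.06 = 3.72
Sum = 72.048
72.048 ≥ 70 → Credit

Credit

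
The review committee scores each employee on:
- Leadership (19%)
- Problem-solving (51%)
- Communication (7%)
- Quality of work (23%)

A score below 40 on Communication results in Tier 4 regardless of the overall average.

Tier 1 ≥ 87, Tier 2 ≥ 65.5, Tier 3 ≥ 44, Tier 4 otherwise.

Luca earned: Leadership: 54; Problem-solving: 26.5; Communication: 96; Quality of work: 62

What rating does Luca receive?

Tier 3

Communication score 96 ≥ 40: minimum met.
Weighted total:
  Leadership 54 × 0.19 = 10.26
  Problem-solving 26.5 × 0.51 = 13.515
  Communication 96 × 0.07 = 6.72
  Quality of work 62 × 0.23 = 14.26
Sum = 44.755
44.755 is ≥ 44 and < 65.5 → Tier 3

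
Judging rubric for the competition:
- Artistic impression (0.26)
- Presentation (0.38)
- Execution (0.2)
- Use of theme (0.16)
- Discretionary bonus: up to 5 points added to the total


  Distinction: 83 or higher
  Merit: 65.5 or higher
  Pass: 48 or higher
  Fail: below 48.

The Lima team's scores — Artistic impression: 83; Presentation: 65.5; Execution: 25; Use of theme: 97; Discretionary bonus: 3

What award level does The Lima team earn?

Weighted total:
  Artistic impression 83 × 0.26 = 21.58
  Presentation 65.5 × 0.38 = 24.89
  Execution 25 × 0.2 = 5
  Use of theme 97 × 0.16 = 15.52
Sum = 66.99
Discretionary bonus: 66.99 + 3 = 69.99
69.99 is ≥ 65.5 and < 83 → Merit

Merit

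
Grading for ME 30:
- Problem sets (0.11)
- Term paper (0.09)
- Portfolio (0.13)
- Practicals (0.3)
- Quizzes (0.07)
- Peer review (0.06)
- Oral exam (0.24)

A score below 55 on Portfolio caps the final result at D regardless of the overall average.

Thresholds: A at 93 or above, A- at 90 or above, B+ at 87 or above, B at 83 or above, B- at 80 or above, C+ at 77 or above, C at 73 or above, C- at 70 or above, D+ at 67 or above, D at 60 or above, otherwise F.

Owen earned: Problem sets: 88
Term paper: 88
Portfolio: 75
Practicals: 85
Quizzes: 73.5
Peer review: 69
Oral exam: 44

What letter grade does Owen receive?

C-

Portfolio score 75 ≥ 55: minimum met.
Weighted total:
  Problem sets 88 × 0.11 = 9.68
  Term paper 88 × 0.09 = 7.92
  Portfolio 75 × 0.13 = 9.75
  Practicals 85 × 0.3 = 25.5
  Quizzes 73.5 × 0.07 = 5.145
  Peer review 69 × 0.06 = 4.14
  Oral exam 44 × 0.24 = 10.56
Sum = 72.695
72.695 is ≥ 70 and < 73 → C-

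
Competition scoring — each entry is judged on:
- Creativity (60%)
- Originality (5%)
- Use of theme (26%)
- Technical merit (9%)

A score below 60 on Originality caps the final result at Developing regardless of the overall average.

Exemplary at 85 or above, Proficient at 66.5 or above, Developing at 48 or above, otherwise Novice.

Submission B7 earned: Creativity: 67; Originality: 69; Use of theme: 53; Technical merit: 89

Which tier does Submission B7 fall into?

Developing

Originality score 69 ≥ 60: minimum met.
Weighted total:
  Creativity 67 × 0.6 = 40.2
  Originality 69 × 0.05 = 3.45
  Use of theme 53 × 0.26 = 13.78
  Technical merit 89 × 0.09 = 8.01
Sum = 65.44
65.44 is ≥ 48 and < 66.5 → Developing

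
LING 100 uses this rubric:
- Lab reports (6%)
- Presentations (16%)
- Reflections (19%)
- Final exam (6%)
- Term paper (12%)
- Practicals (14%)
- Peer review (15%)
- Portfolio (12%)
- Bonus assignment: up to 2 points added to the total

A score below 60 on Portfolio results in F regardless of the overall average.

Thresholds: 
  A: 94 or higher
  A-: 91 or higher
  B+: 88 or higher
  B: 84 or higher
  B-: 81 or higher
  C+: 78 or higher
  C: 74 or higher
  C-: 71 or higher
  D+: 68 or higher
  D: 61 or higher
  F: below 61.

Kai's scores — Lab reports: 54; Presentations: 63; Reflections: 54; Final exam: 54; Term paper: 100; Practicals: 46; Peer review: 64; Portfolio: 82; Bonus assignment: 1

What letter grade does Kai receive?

D

Portfolio score 82 ≥ 60: minimum met.
Weighted total:
  Lab reports 54 × 0.06 = 3.24
  Presentations 63 × 0.16 = 10.08
  Reflections 54 × 0.19 = 10.26
  Final exam 54 × 0.06 = 3.24
  Term paper 100 × 0.12 = 12
  Practicals 46 × 0.14 = 6.44
  Peer review 64 × 0.15 = 9.6
  Portfolio 82 × 0.12 = 9.84
Sum = 64.7
Bonus assignment: 64.7 + 1 = 65.7
65.7 is ≥ 61 and < 68 → D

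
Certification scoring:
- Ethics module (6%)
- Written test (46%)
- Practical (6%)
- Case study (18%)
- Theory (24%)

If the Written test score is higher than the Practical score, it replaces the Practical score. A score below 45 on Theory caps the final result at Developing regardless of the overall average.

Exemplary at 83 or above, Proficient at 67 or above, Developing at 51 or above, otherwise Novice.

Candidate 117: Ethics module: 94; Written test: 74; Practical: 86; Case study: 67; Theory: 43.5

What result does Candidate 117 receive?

Developing

Written test (74) ≤ Practical (86), so Practical stays at 86.
Theory score 43.5 < 45: minimum not met.
Weighted total:
  Ethics module 94 × 0.06 = 5.64
  Written test 74 × 0.46 = 34.04
  Practical 86 × 0.06 = 5.16
  Case study 67 × 0.18 = 12.06
  Theory 43.5 × 0.24 = 10.44
Sum = 67.34
67.34 would be Proficient; cap at Developing applies → Developing.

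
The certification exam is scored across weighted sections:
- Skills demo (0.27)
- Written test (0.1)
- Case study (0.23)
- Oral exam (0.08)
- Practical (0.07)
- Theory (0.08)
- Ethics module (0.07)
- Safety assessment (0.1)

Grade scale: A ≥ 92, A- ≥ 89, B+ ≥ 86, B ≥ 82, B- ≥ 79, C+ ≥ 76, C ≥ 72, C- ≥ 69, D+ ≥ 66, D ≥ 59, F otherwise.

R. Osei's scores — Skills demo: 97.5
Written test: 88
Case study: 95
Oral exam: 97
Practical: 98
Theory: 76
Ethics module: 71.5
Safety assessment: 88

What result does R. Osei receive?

A-

Weighted total:
  Skills demo 97.5 × 0.27 = 26.325
  Written test 88 × 0.1 = 8.8
  Case study 95 × 0.23 = 21.85
  Oral exam 97 × 0.08 = 7.76
  Practical 98 × 0.07 = 6.86
  Theory 76 × 0.08 = 6.08
  Ethics module 71.5 × 0.07 = 5.005
  Safety assessment 88 × 0.1 = 8.8
Sum = 91.48
91.48 is ≥ 89 and < 92 → A-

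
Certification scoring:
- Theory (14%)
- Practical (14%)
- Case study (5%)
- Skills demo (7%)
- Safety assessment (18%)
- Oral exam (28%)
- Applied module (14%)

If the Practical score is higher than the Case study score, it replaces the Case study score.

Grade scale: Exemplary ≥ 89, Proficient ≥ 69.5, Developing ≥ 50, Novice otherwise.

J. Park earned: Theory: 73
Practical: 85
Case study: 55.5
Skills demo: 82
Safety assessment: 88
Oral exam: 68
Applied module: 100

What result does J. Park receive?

Practical (85) > Case study (55.5), so Case study counts as 85.
Weighted total:
  Theory 73 × 0.14 = 10.22
  Practical 85 × 0.14 = 11.9
  Case study 85 × 0.05 = 4.25
  Skills demo 82 × 0.07 = 5.74
  Safety assessment 88 × 0.18 = 15.84
  Oral exam 68 × 0.28 = 19.04
  Applied module 100 × 0.14 = 14
Sum = 80.99
80.99 is ≥ 69.5 and < 89 → Proficient

Proficient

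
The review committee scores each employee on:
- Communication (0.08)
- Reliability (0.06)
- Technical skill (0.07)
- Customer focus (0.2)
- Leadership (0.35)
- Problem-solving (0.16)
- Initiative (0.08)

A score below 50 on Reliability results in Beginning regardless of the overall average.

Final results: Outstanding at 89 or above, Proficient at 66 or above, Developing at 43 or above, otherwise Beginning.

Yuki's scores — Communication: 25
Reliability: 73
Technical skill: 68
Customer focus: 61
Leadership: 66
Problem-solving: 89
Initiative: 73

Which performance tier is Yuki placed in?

Reliability score 73 ≥ 50: minimum met.
Weighted total:
  Communication 25 × 0.08 = 2
  Reliability 73 × 0.06 = 4.38
  Technical skill 68 × 0.07 = 4.76
  Customer focus 61 × 0.2 = 12.2
  Leadership 66 × 0.35 = 23.1
  Problem-solving 89 × 0.16 = 14.24
  Initiative 73 × 0.08 = 5.84
Sum = 66.52
66.52 is ≥ 66 and < 89 → Proficient

Proficient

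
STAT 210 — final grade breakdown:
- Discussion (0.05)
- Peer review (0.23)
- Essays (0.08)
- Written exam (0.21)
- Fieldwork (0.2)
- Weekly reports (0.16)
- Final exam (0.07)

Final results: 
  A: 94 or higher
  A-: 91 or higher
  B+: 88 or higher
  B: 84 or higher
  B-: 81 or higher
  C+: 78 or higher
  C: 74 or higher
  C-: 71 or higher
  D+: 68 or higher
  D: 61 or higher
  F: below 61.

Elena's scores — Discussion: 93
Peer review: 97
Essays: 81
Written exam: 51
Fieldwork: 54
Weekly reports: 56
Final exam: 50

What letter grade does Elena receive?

D

Weighted total:
  Discussion 93 × 0.05 = 4.65
  Peer review 97 × 0.23 = 22.31
  Essays 81 × 0.08 = 6.48
  Written exam 51 × 0.21 = 10.71
  Fieldwork 54 × 0.2 = 10.8
  Weekly reports 56 × 0.16 = 8.96
  Final exam 50 × 0.07 = 3.5
Sum = 67.41
67.41 is ≥ 61 and < 68 → D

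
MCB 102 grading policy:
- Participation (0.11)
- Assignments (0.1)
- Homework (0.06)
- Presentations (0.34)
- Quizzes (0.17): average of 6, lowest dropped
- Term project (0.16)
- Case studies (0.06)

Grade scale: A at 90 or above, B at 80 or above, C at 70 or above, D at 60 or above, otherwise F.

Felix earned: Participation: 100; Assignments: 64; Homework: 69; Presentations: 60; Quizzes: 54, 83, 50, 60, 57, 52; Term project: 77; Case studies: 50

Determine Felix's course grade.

Quizzes: drop 50 → average of remaining 5 = 306/5 = 61.2
Weighted total:
  Participation 100 × 0.11 = 11
  Assignments 64 × 0.1 = 6.4
  Homework 69 × 0.06 = 4.14
  Presentations 60 × 0.34 = 20.4
  Quizzes 61.2 × 0.17 = 10.404
  Term project 77 × 0.16 = 12.32
  Case studies 50 × 0.06 = 3
Sum = 67.664
67.664 is ≥ 60 and < 70 → D

D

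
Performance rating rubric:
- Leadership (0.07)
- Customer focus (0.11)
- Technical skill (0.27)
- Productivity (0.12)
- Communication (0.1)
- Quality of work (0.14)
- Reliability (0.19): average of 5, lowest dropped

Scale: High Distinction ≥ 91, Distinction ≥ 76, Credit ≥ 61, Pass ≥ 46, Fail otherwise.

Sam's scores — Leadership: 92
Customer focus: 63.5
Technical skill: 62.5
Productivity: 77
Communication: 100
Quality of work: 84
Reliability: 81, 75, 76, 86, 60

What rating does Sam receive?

Reliability: drop 60 → average of remaining 4 = 318/4 = 79.5
Weighted total:
  Leadership 92 × 0.07 = 6.44
  Customer focus 63.5 × 0.11 = 6.985
  Technical skill 62.5 × 0.27 = 16.875
  Productivity 77 × 0.12 = 9.24
  Communication 100 × 0.1 = 10
  Quality of work 84 × 0.14 = 11.76
  Reliability 79.5 × 0.19 = 15.105
Sum = 76.405
76.405 is ≥ 76 and < 91 → Distinction

Distinction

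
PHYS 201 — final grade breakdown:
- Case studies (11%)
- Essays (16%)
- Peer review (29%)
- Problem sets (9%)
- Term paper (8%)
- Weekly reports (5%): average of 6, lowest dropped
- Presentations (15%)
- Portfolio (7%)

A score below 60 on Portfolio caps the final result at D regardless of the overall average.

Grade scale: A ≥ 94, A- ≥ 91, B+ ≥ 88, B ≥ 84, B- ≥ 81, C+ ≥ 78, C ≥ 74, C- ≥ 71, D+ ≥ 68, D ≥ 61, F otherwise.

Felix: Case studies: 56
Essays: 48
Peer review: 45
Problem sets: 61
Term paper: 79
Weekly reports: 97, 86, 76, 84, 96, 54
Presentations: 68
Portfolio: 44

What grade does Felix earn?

F

Weekly reports: drop 54 → average of remaining 5 = 439/5 = 87.8
Portfolio score 44 < 60: minimum not met.
Weighted total:
  Case studies 56 × 0.11 = 6.16
  Essays 48 × 0.16 = 7.68
  Peer review 45 × 0.29 = 13.05
  Problem sets 61 × 0.09 = 5.49
  Term paper 79 × 0.08 = 6.32
  Weekly reports 87.8 × 0.05 = 4.39
  Presentations 68 × 0.15 = 10.2
  Portfolio 44 × 0.07 = 3.08
Sum = 56.37
56.37 would be F; cap at D applies → F.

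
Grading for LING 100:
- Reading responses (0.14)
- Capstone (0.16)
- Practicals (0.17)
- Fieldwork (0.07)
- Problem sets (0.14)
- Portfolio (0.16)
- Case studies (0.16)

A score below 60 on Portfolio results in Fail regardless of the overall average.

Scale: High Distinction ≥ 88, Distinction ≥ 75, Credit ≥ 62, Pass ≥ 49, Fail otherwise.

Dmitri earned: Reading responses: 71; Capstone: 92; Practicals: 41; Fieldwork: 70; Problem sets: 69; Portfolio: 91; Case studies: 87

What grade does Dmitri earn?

Credit

Portfolio score 91 ≥ 60: minimum met.
Weighted total:
  Reading responses 71 × 0.14 = 9.94
  Capstone 92 × 0.16 = 14.72
  Practicals 41 × 0.17 = 6.97
  Fieldwork 70 × 0.07 = 4.9
  Problem sets 69 × 0.14 = 9.66
  Portfolio 91 × 0.16 = 14.56
  Case studies 87 × 0.16 = 13.92
Sum = 74.67
74.67 is ≥ 62 and < 75 → Credit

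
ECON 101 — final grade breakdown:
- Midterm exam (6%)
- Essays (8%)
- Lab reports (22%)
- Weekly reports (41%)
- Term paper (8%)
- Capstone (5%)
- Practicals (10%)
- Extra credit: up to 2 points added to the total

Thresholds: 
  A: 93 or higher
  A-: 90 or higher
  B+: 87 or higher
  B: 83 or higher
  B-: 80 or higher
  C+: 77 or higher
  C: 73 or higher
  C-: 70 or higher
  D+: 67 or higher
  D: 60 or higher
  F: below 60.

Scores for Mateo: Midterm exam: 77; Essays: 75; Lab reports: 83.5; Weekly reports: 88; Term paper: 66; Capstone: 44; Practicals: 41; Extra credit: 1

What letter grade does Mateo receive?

C+

Weighted total:
  Midterm exam 77 × 0.06 = 4.62
  Essays 75 × 0.08 = 6
  Lab reports 83.5 × 0.22 = 18.37
  Weekly reports 88 × 0.41 = 36.08
  Term paper 66 × 0.08 = 5.28
  Capstone 44 × 0.05 = 2.2
  Practicals 41 × 0.1 = 4.1
Sum = 76.65
Extra credit: 76.65 + 1 = 77.65
77.65 is ≥ 77 and < 80 → C+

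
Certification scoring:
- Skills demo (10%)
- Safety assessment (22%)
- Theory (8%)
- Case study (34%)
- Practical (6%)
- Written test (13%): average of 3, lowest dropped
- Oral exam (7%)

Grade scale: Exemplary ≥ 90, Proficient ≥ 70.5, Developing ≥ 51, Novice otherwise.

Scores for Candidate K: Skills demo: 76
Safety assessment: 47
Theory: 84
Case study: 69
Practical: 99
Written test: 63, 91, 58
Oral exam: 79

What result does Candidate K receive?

Developing

Written test: drop 58 → average of remaining 2 = 154/2 = 77
Weighted total:
  Skills demo 76 × 0.1 = 7.6
  Safety assessment 47 × 0.22 = 10.34
  Theory 84 × 0.08 = 6.72
  Case study 69 × 0.34 = 23.46
  Practical 99 × 0.06 = 5.94
  Written test 77 × 0.13 = 10.01
  Oral exam 79 × 0.07 = 5.53
Sum = 69.6
69.6 is ≥ 51 and < 70.5 → Developing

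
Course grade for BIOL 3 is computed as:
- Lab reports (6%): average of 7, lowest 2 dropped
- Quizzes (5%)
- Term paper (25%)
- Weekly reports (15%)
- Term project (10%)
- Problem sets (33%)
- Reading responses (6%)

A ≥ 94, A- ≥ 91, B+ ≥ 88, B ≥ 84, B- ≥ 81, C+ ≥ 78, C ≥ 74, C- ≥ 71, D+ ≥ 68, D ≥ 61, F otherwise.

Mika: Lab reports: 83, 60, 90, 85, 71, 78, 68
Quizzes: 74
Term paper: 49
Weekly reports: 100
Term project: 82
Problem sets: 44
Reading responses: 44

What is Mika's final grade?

D

Lab reports: drop 60, 68 → average of remaining 5 = 407/5 = 81.4
Weighted total:
  Lab reports 81.4 × 0.06 = 4.884
  Quizzes 74 × 0.05 = 3.7
  Term paper 49 × 0.25 = 12.25
  Weekly reports 100 × 0.15 = 15
  Term project 82 × 0.1 = 8.2
  Problem sets 44 × 0.33 = 14.52
  Reading responses 44 × 0.06 = 2.64
Sum = 61.194
61.194 is ≥ 61 and < 68 → D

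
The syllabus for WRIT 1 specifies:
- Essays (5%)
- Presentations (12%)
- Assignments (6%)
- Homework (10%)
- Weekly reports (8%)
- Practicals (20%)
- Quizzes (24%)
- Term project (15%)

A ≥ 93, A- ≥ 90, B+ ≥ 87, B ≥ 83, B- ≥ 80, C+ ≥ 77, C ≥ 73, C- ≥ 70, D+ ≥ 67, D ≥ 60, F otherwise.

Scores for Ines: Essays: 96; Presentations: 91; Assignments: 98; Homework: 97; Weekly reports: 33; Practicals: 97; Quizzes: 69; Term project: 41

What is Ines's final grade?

C

Weighted total:
  Essays 96 × 0.05 = 4.8
  Presentations 91 × 0.12 = 10.92
  Assignments 98 × 0.06 = 5.88
  Homework 97 × 0.1 = 9.7
  Weekly reports 33 × 0.08 = 2.64
  Practicals 97 × 0.2 = 19.4
  Quizzes 69 × 0.24 = 16.56
  Term project 41 × 0.15 = 6.15
Sum = 76.05
76.05 is ≥ 73 and < 77 → C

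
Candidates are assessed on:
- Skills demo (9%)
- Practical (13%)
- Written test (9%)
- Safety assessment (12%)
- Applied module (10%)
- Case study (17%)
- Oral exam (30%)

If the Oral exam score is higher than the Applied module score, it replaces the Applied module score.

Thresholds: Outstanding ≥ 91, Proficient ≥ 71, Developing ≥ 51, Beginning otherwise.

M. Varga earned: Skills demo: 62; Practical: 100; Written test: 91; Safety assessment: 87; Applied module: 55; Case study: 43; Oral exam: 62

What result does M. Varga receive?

Developing

Oral exam (62) > Applied module (55), so Applied module counts as 62.
Weighted total:
  Skills demo 62 × 0.09 = 5.58
  Practical 100 × 0.13 = 13
  Written test 91 × 0.09 = 8.19
  Safety assessment 87 × 0.12 = 10.44
  Applied module 62 × 0.1 = 6.2
  Case study 43 × 0.17 = 7.31
  Oral exam 62 × 0.3 = 18.6
Sum = 69.32
69.32 is ≥ 51 and < 71 → Developing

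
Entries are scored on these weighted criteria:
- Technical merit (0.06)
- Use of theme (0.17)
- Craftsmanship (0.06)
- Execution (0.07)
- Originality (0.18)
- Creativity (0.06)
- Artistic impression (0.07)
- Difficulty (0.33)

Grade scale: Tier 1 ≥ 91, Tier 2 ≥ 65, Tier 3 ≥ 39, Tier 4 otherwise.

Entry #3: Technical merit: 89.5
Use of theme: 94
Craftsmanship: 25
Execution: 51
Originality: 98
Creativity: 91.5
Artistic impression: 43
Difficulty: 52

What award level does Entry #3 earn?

Weighted total:
  Technical merit 89.5 × 0.06 = 5.37
  Use of theme 94 × 0.17 = 15.98
  Craftsmanship 25 × 0.06 = 1.5
  Execution 51 × 0.07 = 3.57
  Originality 98 × 0.18 = 17.64
  Creativity 91.5 × 0.06 = 5.49
  Artistic impression 43 × 0.07 = 3.01
  Difficulty 52 × 0.33 = 17.16
Sum = 69.72
69.72 is ≥ 65 and < 91 → Tier 2

Tier 2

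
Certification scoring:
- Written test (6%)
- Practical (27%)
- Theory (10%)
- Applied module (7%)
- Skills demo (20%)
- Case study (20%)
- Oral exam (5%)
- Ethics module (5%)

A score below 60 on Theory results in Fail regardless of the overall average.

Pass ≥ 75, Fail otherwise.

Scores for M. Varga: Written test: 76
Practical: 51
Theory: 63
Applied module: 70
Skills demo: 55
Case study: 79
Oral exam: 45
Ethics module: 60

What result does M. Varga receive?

Theory score 63 ≥ 60: minimum met.
Weighted total:
  Written test 76 × 0.06 = 4.56
  Practical 51 × 0.27 = 13.77
  Theory 63 × 0.1 = 6.3
  Applied module 70 × 0.07 = 4.9
  Skills demo 55 × 0.2 = 11
  Case study 79 × 0.2 = 15.8
  Oral exam 45 × 0.05 = 2.25
  Ethics module 60 × 0.05 = 3
Sum = 61.58
61.58 < 75 → Fail

Fail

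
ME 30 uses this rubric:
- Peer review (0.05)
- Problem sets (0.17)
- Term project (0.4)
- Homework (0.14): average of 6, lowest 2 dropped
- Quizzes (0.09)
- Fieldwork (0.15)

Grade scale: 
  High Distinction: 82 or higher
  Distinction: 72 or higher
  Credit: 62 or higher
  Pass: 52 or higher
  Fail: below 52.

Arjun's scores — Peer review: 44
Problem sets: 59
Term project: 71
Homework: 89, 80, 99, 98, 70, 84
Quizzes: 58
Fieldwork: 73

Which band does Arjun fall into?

Credit

Homework: drop 70, 80 → average of remaining 4 = 370/4 = 92.5
Weighted total:
  Peer review 44 × 0.05 = 2.2
  Problem sets 59 × 0.17 = 10.03
  Term project 71 × 0.4 = 28.4
  Homework 92.5 × 0.14 = 12.95
  Quizzes 58 × 0.09 = 5.22
  Fieldwork 73 × 0.15 = 10.95
Sum = 69.75
69.75 is ≥ 62 and < 72 → Credit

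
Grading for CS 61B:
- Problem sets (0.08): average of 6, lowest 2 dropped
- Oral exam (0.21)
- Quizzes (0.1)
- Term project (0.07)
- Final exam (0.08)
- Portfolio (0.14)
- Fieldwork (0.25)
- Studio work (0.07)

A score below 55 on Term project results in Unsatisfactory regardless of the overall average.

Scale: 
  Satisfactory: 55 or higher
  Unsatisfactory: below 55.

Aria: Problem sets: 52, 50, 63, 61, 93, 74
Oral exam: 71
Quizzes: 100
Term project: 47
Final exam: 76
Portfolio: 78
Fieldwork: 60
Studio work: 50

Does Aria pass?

Problem sets: drop 50, 52 → average of remaining 4 = 291/4 = 72.75
Term project score 47 < 55: minimum not met.
Weighted total:
  Problem sets 72.75 × 0.08 = 5.82
  Oral exam 71 × 0.21 = 14.91
  Quizzes 100 × 0.1 = 10
  Term project 47 × 0.07 = 3.29
  Final exam 76 × 0.08 = 6.08
  Portfolio 78 × 0.14 = 10.92
  Fieldwork 60 × 0.25 = 15
  Studio work 50 × 0.07 = 3.5
Sum = 69.52
Because the Term project minimum was not met, the result is Unsatisfactory.

Unsatisfactory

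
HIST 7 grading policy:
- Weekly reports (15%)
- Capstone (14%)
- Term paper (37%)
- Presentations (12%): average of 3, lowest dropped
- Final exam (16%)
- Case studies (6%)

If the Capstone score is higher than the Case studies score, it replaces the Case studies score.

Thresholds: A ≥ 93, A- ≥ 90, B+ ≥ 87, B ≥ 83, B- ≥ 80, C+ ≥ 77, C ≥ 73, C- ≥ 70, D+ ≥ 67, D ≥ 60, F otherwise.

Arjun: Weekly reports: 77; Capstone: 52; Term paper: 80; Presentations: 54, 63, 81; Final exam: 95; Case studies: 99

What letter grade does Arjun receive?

Presentations: drop 54 → average of remaining 2 = 144/2 = 72
Capstone (52) ≤ Case studies (99), so Case studies stays at 99.
Weighted total:
  Weekly reports 77 × 0.15 = 11.55
  Capstone 52 × 0.14 = 7.28
  Term paper 80 × 0.37 = 29.6
  Presentations 72 × 0.12 = 8.64
  Final exam 95 × 0.16 = 15.2
  Case studies 99 × 0.06 = 5.94
Sum = 78.21
78.21 is ≥ 77 and < 80 → C+

C+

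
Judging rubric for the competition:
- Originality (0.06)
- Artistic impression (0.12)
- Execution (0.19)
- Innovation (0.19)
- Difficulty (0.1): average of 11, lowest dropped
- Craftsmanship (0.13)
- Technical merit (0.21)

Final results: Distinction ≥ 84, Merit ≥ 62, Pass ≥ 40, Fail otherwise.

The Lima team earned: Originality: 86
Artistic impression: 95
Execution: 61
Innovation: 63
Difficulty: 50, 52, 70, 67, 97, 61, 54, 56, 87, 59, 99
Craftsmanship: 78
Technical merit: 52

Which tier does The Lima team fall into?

Difficulty: drop 50 → average of remaining 10 = 702/10 = 70.2
Weighted total:
  Originality 86 × 0.06 = 5.16
  Artistic impression 95 × 0.12 = 11.4
  Execution 61 × 0.19 = 11.59
  Innovation 63 × 0.19 = 11.97
  Difficulty 70.2 × 0.1 = 7.02
  Craftsmanship 78 × 0.13 = 10.14
  Technical merit 52 × 0.21 = 10.92
Sum = 68.2
68.2 is ≥ 62 and < 84 → Merit

Merit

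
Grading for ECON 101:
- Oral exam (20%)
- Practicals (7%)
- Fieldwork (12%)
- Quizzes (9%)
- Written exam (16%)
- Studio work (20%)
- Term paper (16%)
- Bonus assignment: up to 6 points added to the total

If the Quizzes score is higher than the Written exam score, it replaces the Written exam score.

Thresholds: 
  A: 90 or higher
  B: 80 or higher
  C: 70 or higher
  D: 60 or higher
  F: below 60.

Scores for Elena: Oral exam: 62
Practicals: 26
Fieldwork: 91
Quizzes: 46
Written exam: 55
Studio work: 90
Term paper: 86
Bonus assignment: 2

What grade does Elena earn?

Quizzes (46) ≤ Written exam (55), so Written exam stays at 55.
Weighted total:
  Oral exam 62 × 0.2 = 12.4
  Practicals 26 × 0.07 = 1.82
  Fieldwork 91 × 0.12 = 10.92
  Quizzes 46 × 0.09 = 4.14
  Written exam 55 × 0.16 = 8.8
  Studio work 90 × 0.2 = 18
  Term paper 86 × 0.16 = 13.76
Sum = 69.84
Bonus assignment: 69.84 + 2 = 71.84
71.84 is ≥ 70 and < 80 → C

C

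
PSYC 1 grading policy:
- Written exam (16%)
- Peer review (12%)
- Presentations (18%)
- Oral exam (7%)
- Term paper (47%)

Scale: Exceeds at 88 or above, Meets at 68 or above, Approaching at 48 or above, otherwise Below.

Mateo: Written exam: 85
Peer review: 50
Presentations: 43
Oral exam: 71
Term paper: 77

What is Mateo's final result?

Meets

Weighted total:
  Written exam 85 × 0.16 = 13.6
  Peer review 50 × 0.12 = 6
  Presentations 43 × 0.18 = 7.74
  Oral exam 71 × 0.07 = 4.97
  Term paper 77 × 0.47 = 36.19
Sum = 68.5
68.5 is ≥ 68 and < 88 → Meets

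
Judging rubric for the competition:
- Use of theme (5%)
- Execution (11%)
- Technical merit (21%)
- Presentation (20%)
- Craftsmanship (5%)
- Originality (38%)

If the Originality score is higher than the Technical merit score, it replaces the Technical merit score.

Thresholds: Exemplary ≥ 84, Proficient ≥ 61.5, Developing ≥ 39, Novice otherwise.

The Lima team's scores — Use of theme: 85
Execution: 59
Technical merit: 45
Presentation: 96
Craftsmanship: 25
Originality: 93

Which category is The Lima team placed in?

Exemplary

Originality (93) > Technical merit (45), so Technical merit counts as 93.
Weighted total:
  Use of theme 85 × 0.05 = 4.25
  Execution 59 × 0.11 = 6.49
  Technical merit 93 × 0.21 = 19.53
  Presentation 96 × 0.2 = 19.2
  Craftsmanship 25 × 0.05 = 1.25
  Originality 93 × 0.38 = 35.34
Sum = 86.06
86.06 ≥ 84 → Exemplary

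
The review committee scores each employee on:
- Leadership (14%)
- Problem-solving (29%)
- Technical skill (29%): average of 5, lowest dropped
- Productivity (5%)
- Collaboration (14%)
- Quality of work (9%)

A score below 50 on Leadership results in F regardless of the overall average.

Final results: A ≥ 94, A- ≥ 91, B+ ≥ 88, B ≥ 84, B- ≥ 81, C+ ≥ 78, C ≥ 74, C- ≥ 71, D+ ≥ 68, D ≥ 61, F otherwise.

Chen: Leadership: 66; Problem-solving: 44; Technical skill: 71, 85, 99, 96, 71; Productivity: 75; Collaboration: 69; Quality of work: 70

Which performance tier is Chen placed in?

Technical skill: drop 71 → average of remaining 4 = 351/4 = 87.75
Leadership score 66 ≥ 50: minimum met.
Weighted total:
  Leadership 66 × 0.14 = 9.24
  Problem-solving 44 × 0.29 = 12.76
  Technical skill 87.75 × 0.29 = 25.4475
  Productivity 75 × 0.05 = 3.75
  Collaboration 69 × 0.14 = 9.66
  Quality of work 70 × 0.09 = 6.3
Sum = 67.1575
67.1575 is ≥ 61 and < 68 → D

D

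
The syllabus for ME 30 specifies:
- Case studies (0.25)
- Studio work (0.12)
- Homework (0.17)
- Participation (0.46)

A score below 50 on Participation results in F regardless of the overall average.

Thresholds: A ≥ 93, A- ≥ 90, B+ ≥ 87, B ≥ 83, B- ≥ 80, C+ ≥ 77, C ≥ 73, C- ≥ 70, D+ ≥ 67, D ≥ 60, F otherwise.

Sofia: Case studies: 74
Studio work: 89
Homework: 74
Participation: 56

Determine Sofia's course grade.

Participation score 56 ≥ 50: minimum met.
Weighted total:
  Case studies 74 × 0.25 = 18.5
  Studio work 89 × 0.12 = 10.68
  Homework 74 × 0.17 = 12.58
  Participation 56 × 0.46 = 25.76
Sum = 67.52
67.52 is ≥ 67 and < 70 → D+

D+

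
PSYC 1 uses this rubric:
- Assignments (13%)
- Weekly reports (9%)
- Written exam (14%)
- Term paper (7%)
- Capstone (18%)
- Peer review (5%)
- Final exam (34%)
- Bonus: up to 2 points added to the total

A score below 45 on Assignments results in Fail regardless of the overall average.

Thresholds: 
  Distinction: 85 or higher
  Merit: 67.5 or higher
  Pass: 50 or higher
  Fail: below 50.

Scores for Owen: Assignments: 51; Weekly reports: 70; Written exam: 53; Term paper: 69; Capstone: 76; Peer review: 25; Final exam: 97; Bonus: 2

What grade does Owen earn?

Assignments score 51 ≥ 45: minimum met.
Weighted total:
  Assignments 51 × 0.13 = 6.63
  Weekly reports 70 × 0.09 = 6.3
  Written exam 53 × 0.14 = 7.42
  Term paper 69 × 0.07 = 4.83
  Capstone 76 × 0.18 = 13.68
  Peer review 25 × 0.05 = 1.25
  Final exam 97 × 0.34 = 32.98
Sum = 73.09
Bonus: 73.09 + 2 = 75.09
75.09 is ≥ 67.5 and < 85 → Merit

Merit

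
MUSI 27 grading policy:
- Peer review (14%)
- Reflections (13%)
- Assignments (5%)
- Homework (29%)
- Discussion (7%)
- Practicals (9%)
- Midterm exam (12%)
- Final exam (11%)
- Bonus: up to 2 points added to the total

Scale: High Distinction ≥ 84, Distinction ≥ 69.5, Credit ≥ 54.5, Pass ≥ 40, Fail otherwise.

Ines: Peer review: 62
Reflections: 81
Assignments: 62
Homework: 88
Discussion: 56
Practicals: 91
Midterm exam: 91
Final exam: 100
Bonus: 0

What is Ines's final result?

Distinction

Weighted total:
  Peer review 62 × 0.14 = 8.68
  Reflections 81 × 0.13 = 10.53
  Assignments 62 × 0.05 = 3.1
  Homework 88 × 0.29 = 25.52
  Discussion 56 × 0.07 = 3.92
  Practicals 91 × 0.09 = 8.19
  Midterm exam 91 × 0.12 = 10.92
  Final exam 100 × 0.11 = 11
Sum = 81.86
Bonus: 81.86 + 0 = 81.86
81.86 is ≥ 69.5 and < 84 → Distinction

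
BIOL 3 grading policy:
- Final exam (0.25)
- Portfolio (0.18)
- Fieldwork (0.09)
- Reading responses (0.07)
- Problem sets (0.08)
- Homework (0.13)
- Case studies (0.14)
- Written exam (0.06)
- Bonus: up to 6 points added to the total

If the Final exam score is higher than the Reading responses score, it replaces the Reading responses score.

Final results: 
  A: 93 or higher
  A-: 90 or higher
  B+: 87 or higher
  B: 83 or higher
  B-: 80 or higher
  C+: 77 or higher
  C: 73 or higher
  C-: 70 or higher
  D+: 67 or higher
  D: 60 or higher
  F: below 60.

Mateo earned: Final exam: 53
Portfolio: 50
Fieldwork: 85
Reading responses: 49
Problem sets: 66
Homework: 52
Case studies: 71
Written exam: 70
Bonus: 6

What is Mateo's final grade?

Final exam (53) > Reading responses (49), so Reading responses counts as 53.
Weighted total:
  Final exam 53 × 0.25 = 13.25
  Portfolio 50 × 0.18 = 9
  Fieldwork 85 × 0.09 = 7.65
  Reading responses 53 × 0.07 = 3.71
  Problem sets 66 × 0.08 = 5.28
  Homework 52 × 0.13 = 6.76
  Case studies 71 × 0.14 = 9.94
  Written exam 70 × 0.06 = 4.2
Sum = 59.79
Bonus: 59.79 + 6 = 65.79
65.79 is ≥ 60 and < 67 → D

D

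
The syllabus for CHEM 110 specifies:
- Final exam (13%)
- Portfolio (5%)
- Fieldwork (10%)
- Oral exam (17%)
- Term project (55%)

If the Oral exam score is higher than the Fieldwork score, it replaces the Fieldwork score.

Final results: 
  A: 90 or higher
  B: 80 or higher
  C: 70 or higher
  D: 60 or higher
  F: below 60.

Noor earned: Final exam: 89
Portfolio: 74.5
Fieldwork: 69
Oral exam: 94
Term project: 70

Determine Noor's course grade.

C

Oral exam (94) > Fieldwork (69), so Fieldwork counts as 94.
Weighted total:
  Final exam 89 × 0.13 = 11.57
  Portfolio 74.5 × 0.05 = 3.725
  Fieldwork 94 × 0.1 = 9.4
  Oral exam 94 × 0.17 = 15.98
  Term project 70 × 0.55 = 38.5
Sum = 79.175
79.175 is ≥ 70 and < 80 → C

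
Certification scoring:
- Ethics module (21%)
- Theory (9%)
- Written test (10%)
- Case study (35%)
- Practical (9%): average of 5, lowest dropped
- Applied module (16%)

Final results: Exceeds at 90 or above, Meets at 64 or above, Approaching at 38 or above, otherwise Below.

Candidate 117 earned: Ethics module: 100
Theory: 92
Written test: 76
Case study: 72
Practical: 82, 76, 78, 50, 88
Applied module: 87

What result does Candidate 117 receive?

Meets

Practical: drop 50 → average of remaining 4 = 324/4 = 81
Weighted total:
  Ethics module 100 × 0.21 = 21
  Theory 92 × 0.09 = 8.28
  Written test 76 × 0.1 = 7.6
  Case study 72 × 0.35 = 25.2
  Practical 81 × 0.09 = 7.29
  Applied module 87 × 0.16 = 13.92
Sum = 83.29
83.29 is ≥ 64 and < 90 → Meets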